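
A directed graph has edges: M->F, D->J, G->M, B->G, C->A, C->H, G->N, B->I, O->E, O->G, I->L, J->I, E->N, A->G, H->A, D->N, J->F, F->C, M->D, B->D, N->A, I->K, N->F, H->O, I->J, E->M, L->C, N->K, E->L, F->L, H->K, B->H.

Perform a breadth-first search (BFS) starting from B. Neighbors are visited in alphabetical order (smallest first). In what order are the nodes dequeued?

B D G H I J N M A K O L F E C

Visit B; enqueue D, G, H, I → queue [D, G, H, I]
Visit D; enqueue J, N → queue [G, H, I, J, N]
Visit G; enqueue M → queue [H, I, J, N, M]
Visit H; enqueue A, K, O → queue [I, J, N, M, A, K, O]
Visit I; enqueue L → queue [J, N, M, A, K, O, L]
Visit J; enqueue F → queue [N, M, A, K, O, L, F]
Visit N → queue [M, A, K, O, L, F]
Visit M → queue [A, K, O, L, F]
Visit A → queue [K, O, L, F]
Visit K → queue [O, L, F]
Visit O; enqueue E → queue [L, F, E]
Visit L; enqueue C → queue [F, E, C]
Visit F → queue [E, C]
Visit E → queue [C]
Visit C → queue []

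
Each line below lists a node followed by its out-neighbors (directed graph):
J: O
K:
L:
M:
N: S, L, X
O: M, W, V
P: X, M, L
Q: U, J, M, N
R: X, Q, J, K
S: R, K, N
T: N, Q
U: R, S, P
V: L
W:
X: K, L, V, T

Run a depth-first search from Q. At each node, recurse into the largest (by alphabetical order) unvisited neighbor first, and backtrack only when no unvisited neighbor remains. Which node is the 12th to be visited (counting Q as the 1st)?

Visit Q
Q → U
U → S
S → R
R → X
X → V
V → L
X → T
T → N
X → K
R → J
J → O
O → W
O → M
U → P

Visit order: Q, U, S, R, X, V, L, T, N, K, J, O, W, M, P

O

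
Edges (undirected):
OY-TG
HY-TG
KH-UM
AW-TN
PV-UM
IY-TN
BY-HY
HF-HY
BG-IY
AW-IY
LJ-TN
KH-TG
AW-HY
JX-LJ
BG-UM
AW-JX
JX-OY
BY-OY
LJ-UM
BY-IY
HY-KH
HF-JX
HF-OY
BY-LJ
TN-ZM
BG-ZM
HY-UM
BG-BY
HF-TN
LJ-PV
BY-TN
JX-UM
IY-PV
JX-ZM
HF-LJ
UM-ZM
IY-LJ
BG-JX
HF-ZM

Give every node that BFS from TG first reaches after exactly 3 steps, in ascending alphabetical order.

BG, IY, LJ, PV, TN, ZM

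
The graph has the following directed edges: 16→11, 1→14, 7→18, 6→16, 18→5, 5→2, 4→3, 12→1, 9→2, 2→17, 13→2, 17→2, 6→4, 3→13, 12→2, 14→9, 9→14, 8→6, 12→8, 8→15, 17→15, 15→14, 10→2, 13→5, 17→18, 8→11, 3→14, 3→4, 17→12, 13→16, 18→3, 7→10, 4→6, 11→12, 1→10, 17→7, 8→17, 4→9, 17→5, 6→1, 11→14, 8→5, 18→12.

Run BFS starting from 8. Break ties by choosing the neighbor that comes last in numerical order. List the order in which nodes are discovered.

8, 17, 15, 11, 6, 5, 18, 12, 7, 2, 14, 16, 4, 1, 3, 10, 9, 13

Visit 8; enqueue 17, 15, 11, 6, 5 → queue [17, 15, 11, 6, 5]
Visit 17; enqueue 18, 12, 7, 2 → queue [15, 11, 6, 5, 18, 12, 7, 2]
Visit 15; enqueue 14 → queue [11, 6, 5, 18, 12, 7, 2, 14]
Visit 11 → queue [6, 5, 18, 12, 7, 2, 14]
Visit 6; enqueue 16, 4, 1 → queue [5, 18, 12, 7, 2, 14, 16, 4, 1]
Visit 5 → queue [18, 12, 7, 2, 14, 16, 4, 1]
Visit 18; enqueue 3 → queue [12, 7, 2, 14, 16, 4, 1, 3]
Visit 12 → queue [7, 2, 14, 16, 4, 1, 3]
Visit 7; enqueue 10 → queue [2, 14, 16, 4, 1, 3, 10]
Visit 2 → queue [14, 16, 4, 1, 3, 10]
Visit 14; enqueue 9 → queue [16, 4, 1, 3, 10, 9]
Visit 16 → queue [4, 1, 3, 10, 9]
Visit 4 → queue [1, 3, 10, 9]
Visit 1 → queue [3, 10, 9]
Visit 3; enqueue 13 → queue [10, 9, 13]
Visit 10 → queue [9, 13]
Visit 9 → queue [13]
Visit 13 → queue []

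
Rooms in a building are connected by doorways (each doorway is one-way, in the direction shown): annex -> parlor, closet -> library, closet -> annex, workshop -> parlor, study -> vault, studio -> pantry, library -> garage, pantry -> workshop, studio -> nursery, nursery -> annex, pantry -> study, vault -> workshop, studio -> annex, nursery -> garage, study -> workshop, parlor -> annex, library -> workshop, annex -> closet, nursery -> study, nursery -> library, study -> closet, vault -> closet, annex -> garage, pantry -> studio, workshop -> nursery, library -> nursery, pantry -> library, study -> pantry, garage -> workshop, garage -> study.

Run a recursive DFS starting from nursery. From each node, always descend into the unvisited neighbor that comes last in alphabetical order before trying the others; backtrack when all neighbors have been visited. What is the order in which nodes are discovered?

Visit nursery
nursery → study
study → workshop
workshop → parlor
parlor → annex
annex → garage
annex → closet
closet → library
study → vault
study → pantry
pantry → studio

nursery → study → workshop → parlor → annex → garage → closet → library → vault → pantry → studio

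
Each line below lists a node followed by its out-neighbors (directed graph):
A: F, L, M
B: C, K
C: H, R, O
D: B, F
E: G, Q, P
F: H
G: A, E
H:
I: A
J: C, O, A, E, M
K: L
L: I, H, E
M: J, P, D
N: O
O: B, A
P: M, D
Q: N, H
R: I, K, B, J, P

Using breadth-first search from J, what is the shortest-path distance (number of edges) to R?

2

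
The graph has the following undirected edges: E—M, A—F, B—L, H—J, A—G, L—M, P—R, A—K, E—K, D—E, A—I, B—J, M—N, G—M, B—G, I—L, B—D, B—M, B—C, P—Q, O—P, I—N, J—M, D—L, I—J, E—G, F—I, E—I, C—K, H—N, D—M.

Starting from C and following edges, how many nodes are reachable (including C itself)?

14

BFS from C visits: C, B, K, D, G, J, L, M, A, E, H, I, N, F
Reachable nodes: 14 of 18 total.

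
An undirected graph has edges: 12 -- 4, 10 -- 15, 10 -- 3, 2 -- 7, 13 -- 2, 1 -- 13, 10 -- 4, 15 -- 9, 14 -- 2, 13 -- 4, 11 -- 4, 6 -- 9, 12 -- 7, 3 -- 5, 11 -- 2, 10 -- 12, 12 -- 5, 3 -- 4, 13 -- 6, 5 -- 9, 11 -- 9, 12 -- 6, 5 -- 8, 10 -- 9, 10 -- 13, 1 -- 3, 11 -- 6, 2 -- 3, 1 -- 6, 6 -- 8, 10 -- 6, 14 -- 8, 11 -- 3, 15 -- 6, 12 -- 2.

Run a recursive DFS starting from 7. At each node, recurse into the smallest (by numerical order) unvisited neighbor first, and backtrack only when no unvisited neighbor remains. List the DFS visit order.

Visit 7
7 → 2
2 → 3
3 → 1
1 → 6
6 → 8
8 → 5
5 → 9
9 → 10
10 → 4
4 → 11
4 → 12
4 → 13
10 → 15
8 → 14

7 2 3 1 6 8 5 9 10 4 11 12 13 15 14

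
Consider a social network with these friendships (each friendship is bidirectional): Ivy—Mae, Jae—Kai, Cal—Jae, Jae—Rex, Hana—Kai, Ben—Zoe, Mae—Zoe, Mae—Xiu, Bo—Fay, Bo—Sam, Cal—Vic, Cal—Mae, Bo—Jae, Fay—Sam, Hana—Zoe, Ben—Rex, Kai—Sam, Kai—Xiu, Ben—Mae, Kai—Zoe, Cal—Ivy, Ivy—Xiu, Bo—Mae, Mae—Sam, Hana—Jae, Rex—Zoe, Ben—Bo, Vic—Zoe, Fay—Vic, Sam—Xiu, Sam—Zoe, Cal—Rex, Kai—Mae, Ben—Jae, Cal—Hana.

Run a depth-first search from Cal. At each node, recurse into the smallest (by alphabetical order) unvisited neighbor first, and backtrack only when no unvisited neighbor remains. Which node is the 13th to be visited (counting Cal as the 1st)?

Rex

Visit Cal
Cal → Hana
Hana → Jae
Jae → Ben
Ben → Bo
Bo → Fay
Fay → Sam
Sam → Kai
Kai → Mae
Mae → Ivy
Ivy → Xiu
Mae → Zoe
Zoe → Rex
Zoe → Vic

Visit order: Cal, Hana, Jae, Ben, Bo, Fay, Sam, Kai, Mae, Ivy, Xiu, Zoe, Rex, Vic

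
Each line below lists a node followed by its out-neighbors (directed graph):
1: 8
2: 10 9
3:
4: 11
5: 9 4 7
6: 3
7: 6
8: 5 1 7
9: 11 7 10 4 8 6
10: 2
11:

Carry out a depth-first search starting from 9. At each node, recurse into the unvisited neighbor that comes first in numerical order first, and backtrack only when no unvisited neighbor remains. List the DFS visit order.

Visit 9
9 → 4
4 → 11
9 → 6
6 → 3
9 → 7
9 → 8
8 → 1
8 → 5
9 → 10
10 → 2

9, 4, 11, 6, 3, 7, 8, 1, 5, 10, 2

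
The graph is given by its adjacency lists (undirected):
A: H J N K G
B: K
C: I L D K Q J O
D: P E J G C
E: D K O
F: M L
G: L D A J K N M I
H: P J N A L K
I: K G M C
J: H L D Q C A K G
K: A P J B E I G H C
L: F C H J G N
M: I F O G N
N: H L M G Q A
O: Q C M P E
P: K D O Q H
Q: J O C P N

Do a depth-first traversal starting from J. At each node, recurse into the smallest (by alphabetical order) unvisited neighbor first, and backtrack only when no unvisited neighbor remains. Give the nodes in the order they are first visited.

Visit J
J → A
A → G
G → D
D → C
C → I
I → K
K → B
K → E
E → O
O → M
M → F
F → L
L → H
H → N
N → Q
Q → P

J -> A -> G -> D -> C -> I -> K -> B -> E -> O -> M -> F -> L -> H -> N -> Q -> P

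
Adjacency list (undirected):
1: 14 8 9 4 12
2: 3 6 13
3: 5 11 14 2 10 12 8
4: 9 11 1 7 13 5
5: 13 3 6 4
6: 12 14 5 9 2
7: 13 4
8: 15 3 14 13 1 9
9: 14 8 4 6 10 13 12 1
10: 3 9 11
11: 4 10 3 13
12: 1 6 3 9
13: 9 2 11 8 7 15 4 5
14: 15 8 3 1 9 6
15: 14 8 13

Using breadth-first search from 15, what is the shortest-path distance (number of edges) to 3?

Level 0: 15
Level 1: 8, 13, 14
Level 2: 1, 2, 3, 4, 5, 6, 7, 9, 11
Level 3: 10, 12
3 first appears at level 2.

2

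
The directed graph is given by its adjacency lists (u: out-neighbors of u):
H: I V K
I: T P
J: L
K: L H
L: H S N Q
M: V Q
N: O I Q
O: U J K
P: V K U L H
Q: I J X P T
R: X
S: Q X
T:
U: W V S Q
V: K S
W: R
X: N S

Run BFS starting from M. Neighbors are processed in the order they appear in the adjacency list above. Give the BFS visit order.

Visit M; enqueue V, Q → queue [V, Q]
Visit V; enqueue K, S → queue [Q, K, S]
Visit Q; enqueue I, J, X, P, T → queue [K, S, I, J, X, P, T]
Visit K; enqueue L, H → queue [S, I, J, X, P, T, L, H]
Visit S → queue [I, J, X, P, T, L, H]
Visit I → queue [J, X, P, T, L, H]
Visit J → queue [X, P, T, L, H]
Visit X; enqueue N → queue [P, T, L, H, N]
Visit P; enqueue U → queue [T, L, H, N, U]
Visit T → queue [L, H, N, U]
Visit L → queue [H, N, U]
Visit H → queue [N, U]
Visit N; enqueue O → queue [U, O]
Visit U; enqueue W → queue [O, W]
Visit O → queue [W]
Visit W; enqueue R → queue [R]
Visit R → queue []

M, V, Q, K, S, I, J, X, P, T, L, H, N, U, O, W, R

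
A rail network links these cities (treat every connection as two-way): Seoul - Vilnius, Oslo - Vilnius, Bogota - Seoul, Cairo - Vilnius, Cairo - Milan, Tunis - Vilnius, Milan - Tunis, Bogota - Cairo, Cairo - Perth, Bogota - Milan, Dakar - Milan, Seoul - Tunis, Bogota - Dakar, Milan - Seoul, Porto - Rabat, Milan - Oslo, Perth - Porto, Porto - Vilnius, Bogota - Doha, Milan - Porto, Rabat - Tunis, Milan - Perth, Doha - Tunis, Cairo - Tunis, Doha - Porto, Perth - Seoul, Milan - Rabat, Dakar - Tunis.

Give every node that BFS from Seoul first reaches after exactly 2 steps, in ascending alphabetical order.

Level 0: Seoul
Level 1: Bogota, Milan, Perth, Tunis, Vilnius
Level 2: Cairo, Dakar, Doha, Oslo, Porto, Rabat

Cairo, Dakar, Doha, Oslo, Porto, Rabat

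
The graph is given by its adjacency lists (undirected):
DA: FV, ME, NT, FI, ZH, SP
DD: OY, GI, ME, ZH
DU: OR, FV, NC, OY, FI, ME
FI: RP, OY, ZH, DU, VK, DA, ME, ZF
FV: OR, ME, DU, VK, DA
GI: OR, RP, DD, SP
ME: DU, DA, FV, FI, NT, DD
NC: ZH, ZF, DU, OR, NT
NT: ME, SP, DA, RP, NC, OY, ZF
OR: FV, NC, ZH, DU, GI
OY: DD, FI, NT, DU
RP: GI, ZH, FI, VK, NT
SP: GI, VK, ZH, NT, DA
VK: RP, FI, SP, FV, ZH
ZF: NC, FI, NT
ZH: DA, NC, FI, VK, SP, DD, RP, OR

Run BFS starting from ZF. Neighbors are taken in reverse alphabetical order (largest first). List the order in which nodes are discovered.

Visit ZF; enqueue NT, NC, FI → queue [NT, NC, FI]
Visit NT; enqueue SP, RP, OY, ME, DA → queue [NC, FI, SP, RP, OY, ME, DA]
Visit NC; enqueue ZH, OR, DU → queue [FI, SP, RP, OY, ME, DA, ZH, OR, DU]
Visit FI; enqueue VK → queue [SP, RP, OY, ME, DA, ZH, OR, DU, VK]
Visit SP; enqueue GI → queue [RP, OY, ME, DA, ZH, OR, DU, VK, GI]
Visit RP → queue [OY, ME, DA, ZH, OR, DU, VK, GI]
Visit OY; enqueue DD → queue [ME, DA, ZH, OR, DU, VK, GI, DD]
Visit ME; enqueue FV → queue [DA, ZH, OR, DU, VK, GI, DD, FV]
Visit DA → queue [ZH, OR, DU, VK, GI, DD, FV]
Visit ZH → queue [OR, DU, VK, GI, DD, FV]
Visit OR → queue [DU, VK, GI, DD, FV]
Visit DU → queue [VK, GI, DD, FV]
Visit VK → queue [GI, DD, FV]
Visit GI → queue [DD, FV]
Visit DD → queue [FV]
Visit FV → queue []

ZF, NT, NC, FI, SP, RP, OY, ME, DA, ZH, OR, DU, VK, GI, DD, FV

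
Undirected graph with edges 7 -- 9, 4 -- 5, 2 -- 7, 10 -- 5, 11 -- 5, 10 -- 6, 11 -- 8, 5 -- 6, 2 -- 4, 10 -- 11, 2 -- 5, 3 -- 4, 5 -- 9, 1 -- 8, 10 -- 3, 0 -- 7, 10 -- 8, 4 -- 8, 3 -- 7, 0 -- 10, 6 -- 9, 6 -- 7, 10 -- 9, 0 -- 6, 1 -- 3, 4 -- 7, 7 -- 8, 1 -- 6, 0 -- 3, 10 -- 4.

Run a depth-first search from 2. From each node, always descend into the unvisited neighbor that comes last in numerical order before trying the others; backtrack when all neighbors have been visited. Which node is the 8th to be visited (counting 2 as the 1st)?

Visit 2
2 → 7
7 → 9
9 → 10
10 → 11
11 → 8
8 → 4
4 → 5
5 → 6
6 → 1
1 → 3
3 → 0

Visit order: 2, 7, 9, 10, 11, 8, 4, 5, 6, 1, 3, 0

5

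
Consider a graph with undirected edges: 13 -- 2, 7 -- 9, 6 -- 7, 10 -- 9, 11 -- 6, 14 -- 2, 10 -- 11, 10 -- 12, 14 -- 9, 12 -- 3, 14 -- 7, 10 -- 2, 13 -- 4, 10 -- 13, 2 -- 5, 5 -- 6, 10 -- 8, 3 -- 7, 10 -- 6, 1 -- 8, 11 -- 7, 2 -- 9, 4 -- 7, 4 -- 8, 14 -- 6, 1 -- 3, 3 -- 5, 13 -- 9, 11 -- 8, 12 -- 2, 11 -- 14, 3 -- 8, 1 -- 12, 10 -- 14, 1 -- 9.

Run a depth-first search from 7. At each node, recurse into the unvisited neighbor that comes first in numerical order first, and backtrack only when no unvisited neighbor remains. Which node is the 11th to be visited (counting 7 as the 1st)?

Visit 7
7 → 3
3 → 1
1 → 8
8 → 4
4 → 13
13 → 2
2 → 5
5 → 6
6 → 10
10 → 9
9 → 14
14 → 11
10 → 12

Visit order: 7, 3, 1, 8, 4, 13, 2, 5, 6, 10, 9, 14, 11, 12

9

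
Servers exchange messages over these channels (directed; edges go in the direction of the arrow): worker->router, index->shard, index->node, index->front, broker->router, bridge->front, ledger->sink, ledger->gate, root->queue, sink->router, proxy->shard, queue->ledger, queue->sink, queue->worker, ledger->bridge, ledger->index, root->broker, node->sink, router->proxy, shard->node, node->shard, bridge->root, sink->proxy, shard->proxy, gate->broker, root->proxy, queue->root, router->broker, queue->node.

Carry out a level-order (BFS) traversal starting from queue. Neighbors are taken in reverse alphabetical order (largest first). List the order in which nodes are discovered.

Visit queue; enqueue worker, sink, root, node, ledger → queue [worker, sink, root, node, ledger]
Visit worker; enqueue router → queue [sink, root, node, ledger, router]
Visit sink; enqueue proxy → queue [root, node, ledger, router, proxy]
Visit root; enqueue broker → queue [node, ledger, router, proxy, broker]
Visit node; enqueue shard → queue [ledger, router, proxy, broker, shard]
Visit ledger; enqueue index, gate, bridge → queue [router, proxy, broker, shard, index, gate, bridge]
Visit router → queue [proxy, broker, shard, index, gate, bridge]
Visit proxy → queue [broker, shard, index, gate, bridge]
Visit broker → queue [shard, index, gate, bridge]
Visit shard → queue [index, gate, bridge]
Visit index; enqueue front → queue [gate, bridge, front]
Visit gate → queue [bridge, front]
Visit bridge → queue [front]
Visit front → queue []

queue worker sink root node ledger router proxy broker shard index gate bridge front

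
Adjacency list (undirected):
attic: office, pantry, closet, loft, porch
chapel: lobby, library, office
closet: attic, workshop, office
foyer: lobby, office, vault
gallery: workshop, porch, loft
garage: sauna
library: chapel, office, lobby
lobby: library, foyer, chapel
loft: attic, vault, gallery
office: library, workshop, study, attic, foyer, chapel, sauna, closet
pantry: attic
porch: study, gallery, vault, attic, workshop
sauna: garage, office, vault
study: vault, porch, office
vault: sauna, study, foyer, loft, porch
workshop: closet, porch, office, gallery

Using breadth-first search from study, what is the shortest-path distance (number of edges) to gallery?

2

Level 0: study
Level 1: office, porch, vault
Level 2: attic, chapel, closet, foyer, gallery, library, loft, sauna, workshop
Level 3: garage, lobby, pantry
gallery first appears at level 2.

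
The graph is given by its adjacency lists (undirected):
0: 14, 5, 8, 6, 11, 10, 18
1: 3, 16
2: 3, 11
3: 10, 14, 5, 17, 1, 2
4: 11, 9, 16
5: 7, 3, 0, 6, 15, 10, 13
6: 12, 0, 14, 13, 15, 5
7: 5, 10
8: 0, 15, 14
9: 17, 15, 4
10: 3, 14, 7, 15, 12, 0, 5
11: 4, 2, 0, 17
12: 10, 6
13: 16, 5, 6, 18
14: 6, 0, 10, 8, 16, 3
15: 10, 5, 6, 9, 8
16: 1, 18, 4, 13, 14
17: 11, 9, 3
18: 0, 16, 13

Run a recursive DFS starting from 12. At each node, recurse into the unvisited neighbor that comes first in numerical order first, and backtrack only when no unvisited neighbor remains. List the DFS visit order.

Visit 12
12 → 6
6 → 0
0 → 5
5 → 3
3 → 1
1 → 16
16 → 4
4 → 9
9 → 15
15 → 8
8 → 14
14 → 10
10 → 7
9 → 17
17 → 11
11 → 2
16 → 13
13 → 18

12, 6, 0, 5, 3, 1, 16, 4, 9, 15, 8, 14, 10, 7, 17, 11, 2, 13, 18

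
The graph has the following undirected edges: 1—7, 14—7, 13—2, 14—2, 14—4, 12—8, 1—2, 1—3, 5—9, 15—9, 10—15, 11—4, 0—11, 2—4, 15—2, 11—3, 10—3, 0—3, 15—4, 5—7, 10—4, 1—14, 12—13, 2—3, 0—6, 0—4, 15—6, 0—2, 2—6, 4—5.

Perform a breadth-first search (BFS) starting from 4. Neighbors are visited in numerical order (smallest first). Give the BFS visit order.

4 0 2 5 10 11 14 15 3 6 1 13 7 9 12 8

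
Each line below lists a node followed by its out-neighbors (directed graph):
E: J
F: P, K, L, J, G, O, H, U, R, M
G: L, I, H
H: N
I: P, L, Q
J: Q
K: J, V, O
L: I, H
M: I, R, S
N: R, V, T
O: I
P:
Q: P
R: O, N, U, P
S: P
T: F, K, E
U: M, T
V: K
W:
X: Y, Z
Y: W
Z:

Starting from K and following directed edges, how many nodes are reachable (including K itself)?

18

BFS from K visits: K, J, V, O, Q, I, P, L, H, N, R, T, U, F, E, M, G, S
Reachable nodes: 18 of 22 total.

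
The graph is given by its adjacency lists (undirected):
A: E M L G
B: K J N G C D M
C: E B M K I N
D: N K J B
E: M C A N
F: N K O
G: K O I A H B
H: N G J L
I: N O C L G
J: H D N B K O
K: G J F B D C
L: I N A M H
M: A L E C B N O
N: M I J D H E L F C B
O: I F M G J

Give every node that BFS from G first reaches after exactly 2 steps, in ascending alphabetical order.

Level 0: G
Level 1: A, B, H, I, K, O
Level 2: C, D, E, F, J, L, M, N

C, D, E, F, J, L, M, N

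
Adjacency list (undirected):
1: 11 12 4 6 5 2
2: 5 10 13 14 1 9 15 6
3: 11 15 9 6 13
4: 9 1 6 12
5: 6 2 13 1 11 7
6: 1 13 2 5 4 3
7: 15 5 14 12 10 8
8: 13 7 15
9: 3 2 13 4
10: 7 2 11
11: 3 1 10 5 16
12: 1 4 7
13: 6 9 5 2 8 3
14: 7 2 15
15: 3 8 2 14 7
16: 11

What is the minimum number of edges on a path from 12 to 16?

3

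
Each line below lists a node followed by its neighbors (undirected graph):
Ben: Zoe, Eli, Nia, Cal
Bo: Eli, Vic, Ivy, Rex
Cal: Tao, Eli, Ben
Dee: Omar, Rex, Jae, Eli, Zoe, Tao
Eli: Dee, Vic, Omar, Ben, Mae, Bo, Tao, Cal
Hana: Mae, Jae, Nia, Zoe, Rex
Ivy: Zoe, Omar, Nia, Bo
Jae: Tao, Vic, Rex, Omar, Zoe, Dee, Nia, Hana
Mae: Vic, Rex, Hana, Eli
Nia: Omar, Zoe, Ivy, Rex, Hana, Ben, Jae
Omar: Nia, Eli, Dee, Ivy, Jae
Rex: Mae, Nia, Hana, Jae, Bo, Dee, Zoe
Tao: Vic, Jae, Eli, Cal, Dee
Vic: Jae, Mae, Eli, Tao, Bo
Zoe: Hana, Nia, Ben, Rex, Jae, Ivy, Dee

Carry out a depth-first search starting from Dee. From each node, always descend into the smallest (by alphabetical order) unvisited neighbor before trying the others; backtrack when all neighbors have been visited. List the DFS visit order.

Visit Dee
Dee → Eli
Eli → Ben
Ben → Cal
Cal → Tao
Tao → Jae
Jae → Hana
Hana → Mae
Mae → Rex
Rex → Bo
Bo → Ivy
Ivy → Nia
Nia → Omar
Nia → Zoe
Bo → Vic

Dee, Eli, Ben, Cal, Tao, Jae, Hana, Mae, Rex, Bo, Ivy, Nia, Omar, Zoe, Vic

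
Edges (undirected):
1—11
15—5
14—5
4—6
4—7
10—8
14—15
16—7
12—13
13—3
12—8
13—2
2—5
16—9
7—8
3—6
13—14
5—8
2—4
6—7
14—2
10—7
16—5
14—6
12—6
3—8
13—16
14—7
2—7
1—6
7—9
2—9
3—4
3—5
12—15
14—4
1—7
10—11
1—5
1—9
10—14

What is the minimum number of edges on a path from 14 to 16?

2

Level 0: 14
Level 1: 2, 4, 5, 6, 7, 10, 13, 15
Level 2: 1, 3, 8, 9, 11, 12, 16
16 first appears at level 2.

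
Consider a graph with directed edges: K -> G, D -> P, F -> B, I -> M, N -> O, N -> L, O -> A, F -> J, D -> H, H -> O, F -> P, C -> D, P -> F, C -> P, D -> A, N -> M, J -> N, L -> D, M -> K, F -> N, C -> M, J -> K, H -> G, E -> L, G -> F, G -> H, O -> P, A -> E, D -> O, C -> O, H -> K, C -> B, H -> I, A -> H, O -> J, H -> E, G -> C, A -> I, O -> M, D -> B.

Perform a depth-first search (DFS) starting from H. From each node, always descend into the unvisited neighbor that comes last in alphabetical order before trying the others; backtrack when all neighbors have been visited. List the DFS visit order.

H O P F N M K G C D B A I E L J

Visit H
H → O
O → P
P → F
F → N
N → M
M → K
K → G
G → C
C → D
D → B
D → A
A → I
A → E
E → L
F → J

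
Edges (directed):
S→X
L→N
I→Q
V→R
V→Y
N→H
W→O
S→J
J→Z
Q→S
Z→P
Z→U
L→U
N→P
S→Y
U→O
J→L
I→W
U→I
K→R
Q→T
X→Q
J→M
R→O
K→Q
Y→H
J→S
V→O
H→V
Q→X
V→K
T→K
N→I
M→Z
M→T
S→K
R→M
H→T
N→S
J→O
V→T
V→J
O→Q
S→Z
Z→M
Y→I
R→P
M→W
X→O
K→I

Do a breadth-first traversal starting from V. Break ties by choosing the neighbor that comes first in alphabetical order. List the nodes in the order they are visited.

V → J → K → O → R → T → Y → L → M → S → Z → I → Q → P → H → N → U → W → X

Visit V; enqueue J, K, O, R, T, Y → queue [J, K, O, R, T, Y]
Visit J; enqueue L, M, S, Z → queue [K, O, R, T, Y, L, M, S, Z]
Visit K; enqueue I, Q → queue [O, R, T, Y, L, M, S, Z, I, Q]
Visit O → queue [R, T, Y, L, M, S, Z, I, Q]
Visit R; enqueue P → queue [T, Y, L, M, S, Z, I, Q, P]
Visit T → queue [Y, L, M, S, Z, I, Q, P]
Visit Y; enqueue H → queue [L, M, S, Z, I, Q, P, H]
Visit L; enqueue N, U → queue [M, S, Z, I, Q, P, H, N, U]
Visit M; enqueue W → queue [S, Z, I, Q, P, H, N, U, W]
Visit S; enqueue X → queue [Z, I, Q, P, H, N, U, W, X]
Visit Z → queue [I, Q, P, H, N, U, W, X]
Visit I → queue [Q, P, H, N, U, W, X]
Visit Q → queue [P, H, N, U, W, X]
Visit P → queue [H, N, U, W, X]
Visit H → queue [N, U, W, X]
Visit N → queue [U, W, X]
Visit U → queue [W, X]
Visit W → queue [X]
Visit X → queue []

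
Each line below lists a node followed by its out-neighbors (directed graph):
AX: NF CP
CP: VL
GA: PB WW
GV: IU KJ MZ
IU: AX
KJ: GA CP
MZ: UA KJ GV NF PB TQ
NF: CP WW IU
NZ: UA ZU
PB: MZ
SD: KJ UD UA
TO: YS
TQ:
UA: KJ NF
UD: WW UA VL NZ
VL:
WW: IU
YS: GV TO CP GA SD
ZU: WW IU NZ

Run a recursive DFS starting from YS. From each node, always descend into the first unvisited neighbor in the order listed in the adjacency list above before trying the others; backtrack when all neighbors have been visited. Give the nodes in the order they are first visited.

YS -> GV -> IU -> AX -> NF -> CP -> VL -> WW -> KJ -> GA -> PB -> MZ -> UA -> TQ -> TO -> SD -> UD -> NZ -> ZU

Visit YS
YS → GV
GV → IU
IU → AX
AX → NF
NF → CP
CP → VL
NF → WW
GV → KJ
KJ → GA
GA → PB
PB → MZ
MZ → UA
MZ → TQ
YS → TO
YS → SD
SD → UD
UD → NZ
NZ → ZU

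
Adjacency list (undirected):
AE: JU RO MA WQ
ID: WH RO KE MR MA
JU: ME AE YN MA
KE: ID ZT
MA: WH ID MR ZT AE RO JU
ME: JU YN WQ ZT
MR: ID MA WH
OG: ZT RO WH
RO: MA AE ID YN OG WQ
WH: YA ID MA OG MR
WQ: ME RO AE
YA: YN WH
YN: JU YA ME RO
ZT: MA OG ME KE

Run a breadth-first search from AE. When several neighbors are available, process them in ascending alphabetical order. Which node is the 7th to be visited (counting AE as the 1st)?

Visit AE; enqueue JU, MA, RO, WQ → queue [JU, MA, RO, WQ]
Visit JU; enqueue ME, YN → queue [MA, RO, WQ, ME, YN]
Visit MA; enqueue ID, MR, WH, ZT → queue [RO, WQ, ME, YN, ID, MR, WH, ZT]
Visit RO; enqueue OG → queue [WQ, ME, YN, ID, MR, WH, ZT, OG]
Visit WQ → queue [ME, YN, ID, MR, WH, ZT, OG]
Visit ME → queue [YN, ID, MR, WH, ZT, OG]
Visit YN; enqueue YA → queue [ID, MR, WH, ZT, OG, YA]
Visit ID; enqueue KE → queue [MR, WH, ZT, OG, YA, KE]
Visit MR → queue [WH, ZT, OG, YA, KE]
Visit WH → queue [ZT, OG, YA, KE]
Visit ZT → queue [OG, YA, KE]
Visit OG → queue [YA, KE]
Visit YA → queue [KE]
Visit KE → queue []

Visit order: AE, JU, MA, RO, WQ, ME, YN, ID, MR, WH, ZT, OG, YA, KE

YN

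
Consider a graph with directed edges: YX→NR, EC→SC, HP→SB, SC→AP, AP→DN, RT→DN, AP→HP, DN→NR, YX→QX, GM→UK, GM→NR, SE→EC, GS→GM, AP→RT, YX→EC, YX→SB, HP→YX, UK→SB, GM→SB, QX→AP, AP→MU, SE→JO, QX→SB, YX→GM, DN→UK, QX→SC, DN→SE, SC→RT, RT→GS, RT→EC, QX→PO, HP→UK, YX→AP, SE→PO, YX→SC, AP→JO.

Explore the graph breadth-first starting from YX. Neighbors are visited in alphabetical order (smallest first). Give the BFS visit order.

Visit YX; enqueue AP, EC, GM, NR, QX, SB, SC → queue [AP, EC, GM, NR, QX, SB, SC]
Visit AP; enqueue DN, HP, JO, MU, RT → queue [EC, GM, NR, QX, SB, SC, DN, HP, JO, MU, RT]
Visit EC → queue [GM, NR, QX, SB, SC, DN, HP, JO, MU, RT]
Visit GM; enqueue UK → queue [NR, QX, SB, SC, DN, HP, JO, MU, RT, UK]
Visit NR → queue [QX, SB, SC, DN, HP, JO, MU, RT, UK]
Visit QX; enqueue PO → queue [SB, SC, DN, HP, JO, MU, RT, UK, PO]
Visit SB → queue [SC, DN, HP, JO, MU, RT, UK, PO]
Visit SC → queue [DN, HP, JO, MU, RT, UK, PO]
Visit DN; enqueue SE → queue [HP, JO, MU, RT, UK, PO, SE]
Visit HP → queue [JO, MU, RT, UK, PO, SE]
Visit JO → queue [MU, RT, UK, PO, SE]
Visit MU → queue [RT, UK, PO, SE]
Visit RT; enqueue GS → queue [UK, PO, SE, GS]
Visit UK → queue [PO, SE, GS]
Visit PO → queue [SE, GS]
Visit SE → queue [GS]
Visit GS → queue []

YX AP EC GM NR QX SB SC DN HP JO MU RT UK PO SE GS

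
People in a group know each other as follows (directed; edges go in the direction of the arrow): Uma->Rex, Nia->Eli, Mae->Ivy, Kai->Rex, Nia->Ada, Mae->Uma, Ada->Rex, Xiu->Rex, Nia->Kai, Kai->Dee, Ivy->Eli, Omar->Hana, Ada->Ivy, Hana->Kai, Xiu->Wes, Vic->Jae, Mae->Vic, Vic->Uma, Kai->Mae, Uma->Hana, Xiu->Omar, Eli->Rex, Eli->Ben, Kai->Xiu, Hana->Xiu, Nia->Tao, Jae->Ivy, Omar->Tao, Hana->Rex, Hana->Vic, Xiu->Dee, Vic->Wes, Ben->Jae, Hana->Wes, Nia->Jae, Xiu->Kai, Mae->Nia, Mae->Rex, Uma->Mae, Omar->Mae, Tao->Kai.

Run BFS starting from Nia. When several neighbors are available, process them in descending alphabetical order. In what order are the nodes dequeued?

Nia Tao Kai Jae Eli Ada Xiu Rex Mae Dee Ivy Ben Wes Omar Vic Uma Hana

Visit Nia; enqueue Tao, Kai, Jae, Eli, Ada → queue [Tao, Kai, Jae, Eli, Ada]
Visit Tao → queue [Kai, Jae, Eli, Ada]
Visit Kai; enqueue Xiu, Rex, Mae, Dee → queue [Jae, Eli, Ada, Xiu, Rex, Mae, Dee]
Visit Jae; enqueue Ivy → queue [Eli, Ada, Xiu, Rex, Mae, Dee, Ivy]
Visit Eli; enqueue Ben → queue [Ada, Xiu, Rex, Mae, Dee, Ivy, Ben]
Visit Ada → queue [Xiu, Rex, Mae, Dee, Ivy, Ben]
Visit Xiu; enqueue Wes, Omar → queue [Rex, Mae, Dee, Ivy, Ben, Wes, Omar]
Visit Rex → queue [Mae, Dee, Ivy, Ben, Wes, Omar]
Visit Mae; enqueue Vic, Uma → queue [Dee, Ivy, Ben, Wes, Omar, Vic, Uma]
Visit Dee → queue [Ivy, Ben, Wes, Omar, Vic, Uma]
Visit Ivy → queue [Ben, Wes, Omar, Vic, Uma]
Visit Ben → queue [Wes, Omar, Vic, Uma]
Visit Wes → queue [Omar, Vic, Uma]
Visit Omar; enqueue Hana → queue [Vic, Uma, Hana]
Visit Vic → queue [Uma, Hana]
Visit Uma → queue [Hana]
Visit Hana → queue []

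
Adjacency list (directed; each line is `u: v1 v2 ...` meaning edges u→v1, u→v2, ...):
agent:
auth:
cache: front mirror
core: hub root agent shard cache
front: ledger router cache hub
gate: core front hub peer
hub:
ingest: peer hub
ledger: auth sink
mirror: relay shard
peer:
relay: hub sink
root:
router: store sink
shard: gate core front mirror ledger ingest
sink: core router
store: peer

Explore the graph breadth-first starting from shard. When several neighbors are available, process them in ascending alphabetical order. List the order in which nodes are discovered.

Visit shard; enqueue core, front, gate, ingest, ledger, mirror → queue [core, front, gate, ingest, ledger, mirror]
Visit core; enqueue agent, cache, hub, root → queue [front, gate, ingest, ledger, mirror, agent, cache, hub, root]
Visit front; enqueue router → queue [gate, ingest, ledger, mirror, agent, cache, hub, root, router]
Visit gate; enqueue peer → queue [ingest, ledger, mirror, agent, cache, hub, root, router, peer]
Visit ingest → queue [ledger, mirror, agent, cache, hub, root, router, peer]
Visit ledger; enqueue auth, sink → queue [mirror, agent, cache, hub, root, router, peer, auth, sink]
Visit mirror; enqueue relay → queue [agent, cache, hub, root, router, peer, auth, sink, relay]
Visit agent → queue [cache, hub, root, router, peer, auth, sink, relay]
Visit cache → queue [hub, root, router, peer, auth, sink, relay]
Visit hub → queue [root, router, peer, auth, sink, relay]
Visit root → queue [router, peer, auth, sink, relay]
Visit router; enqueue store → queue [peer, auth, sink, relay, store]
Visit peer → queue [auth, sink, relay, store]
Visit auth → queue [sink, relay, store]
Visit sink → queue [relay, store]
Visit relay → queue [store]
Visit store → queue []

shard -> core -> front -> gate -> ingest -> ledger -> mirror -> agent -> cache -> hub -> root -> router -> peer -> auth -> sink -> relay -> store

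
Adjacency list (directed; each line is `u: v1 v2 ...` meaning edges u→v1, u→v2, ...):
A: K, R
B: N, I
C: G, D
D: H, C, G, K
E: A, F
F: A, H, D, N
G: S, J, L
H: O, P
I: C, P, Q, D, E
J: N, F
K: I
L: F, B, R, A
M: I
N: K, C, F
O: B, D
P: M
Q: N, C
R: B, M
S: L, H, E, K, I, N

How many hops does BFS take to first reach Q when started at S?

2

Level 0: S
Level 1: E, H, I, K, L, N
Level 2: A, B, C, D, F, O, P, Q, R
Level 3: G, M
Level 4: J
Q first appears at level 2.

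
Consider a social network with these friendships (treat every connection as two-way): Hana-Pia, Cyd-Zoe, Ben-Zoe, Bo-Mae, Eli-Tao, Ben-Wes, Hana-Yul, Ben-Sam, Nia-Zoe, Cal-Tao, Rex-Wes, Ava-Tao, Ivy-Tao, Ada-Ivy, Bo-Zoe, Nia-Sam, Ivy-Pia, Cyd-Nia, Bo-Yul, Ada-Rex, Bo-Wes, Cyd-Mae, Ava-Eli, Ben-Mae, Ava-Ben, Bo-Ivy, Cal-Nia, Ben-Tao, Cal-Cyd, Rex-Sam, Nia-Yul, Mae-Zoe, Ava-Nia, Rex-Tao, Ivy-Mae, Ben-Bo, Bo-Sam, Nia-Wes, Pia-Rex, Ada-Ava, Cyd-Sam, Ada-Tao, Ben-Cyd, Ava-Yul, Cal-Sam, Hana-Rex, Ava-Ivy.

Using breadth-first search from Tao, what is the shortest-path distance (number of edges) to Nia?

2

Level 0: Tao
Level 1: Ada, Ava, Ben, Cal, Eli, Ivy, Rex
Level 2: Bo, Cyd, Hana, Mae, Nia, Pia, Sam, Wes, Yul, Zoe
Nia first appears at level 2.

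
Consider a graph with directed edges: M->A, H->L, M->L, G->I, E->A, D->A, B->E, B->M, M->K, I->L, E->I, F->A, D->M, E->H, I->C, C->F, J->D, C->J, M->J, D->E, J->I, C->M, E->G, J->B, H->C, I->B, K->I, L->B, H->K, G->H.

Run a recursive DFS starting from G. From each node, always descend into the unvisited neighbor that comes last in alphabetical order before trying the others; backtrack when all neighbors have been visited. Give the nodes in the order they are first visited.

G, I, L, B, M, K, J, D, E, H, C, F, A

Visit G
G → I
I → L
L → B
B → M
M → K
M → J
J → D
D → E
E → H
H → C
C → F
F → A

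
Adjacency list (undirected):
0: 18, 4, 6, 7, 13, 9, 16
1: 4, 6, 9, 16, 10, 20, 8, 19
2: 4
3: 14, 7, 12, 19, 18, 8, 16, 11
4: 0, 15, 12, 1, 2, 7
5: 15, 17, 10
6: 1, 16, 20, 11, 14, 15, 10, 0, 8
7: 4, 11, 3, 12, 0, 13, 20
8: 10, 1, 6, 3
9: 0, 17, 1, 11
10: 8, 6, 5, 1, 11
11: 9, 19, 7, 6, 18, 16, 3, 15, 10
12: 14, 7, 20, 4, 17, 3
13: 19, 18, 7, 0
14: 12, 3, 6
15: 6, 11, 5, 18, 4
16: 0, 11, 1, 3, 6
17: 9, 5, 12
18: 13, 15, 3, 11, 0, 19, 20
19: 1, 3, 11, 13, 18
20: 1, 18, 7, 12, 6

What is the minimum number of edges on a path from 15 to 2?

2

Level 0: 15
Level 1: 4, 5, 6, 11, 18
Level 2: 0, 1, 2, 3, 7, 8, 9, 10, 12, 13, 14, 16, 17, 19, 20
2 first appears at level 2.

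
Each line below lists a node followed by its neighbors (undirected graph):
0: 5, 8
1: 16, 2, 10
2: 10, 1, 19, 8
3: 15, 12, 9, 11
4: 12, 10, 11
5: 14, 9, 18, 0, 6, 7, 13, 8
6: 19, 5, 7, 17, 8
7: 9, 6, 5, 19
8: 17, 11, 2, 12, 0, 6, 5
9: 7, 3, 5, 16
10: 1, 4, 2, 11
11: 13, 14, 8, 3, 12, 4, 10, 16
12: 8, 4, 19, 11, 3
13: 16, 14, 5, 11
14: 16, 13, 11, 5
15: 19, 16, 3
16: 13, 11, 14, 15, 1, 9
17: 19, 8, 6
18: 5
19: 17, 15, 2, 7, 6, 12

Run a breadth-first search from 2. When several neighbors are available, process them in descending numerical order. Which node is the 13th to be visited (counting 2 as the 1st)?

Visit 2; enqueue 19, 10, 8, 1 → queue [19, 10, 8, 1]
Visit 19; enqueue 17, 15, 12, 7, 6 → queue [10, 8, 1, 17, 15, 12, 7, 6]
Visit 10; enqueue 11, 4 → queue [8, 1, 17, 15, 12, 7, 6, 11, 4]
Visit 8; enqueue 5, 0 → queue [1, 17, 15, 12, 7, 6, 11, 4, 5, 0]
Visit 1; enqueue 16 → queue [17, 15, 12, 7, 6, 11, 4, 5, 0, 16]
Visit 17 → queue [15, 12, 7, 6, 11, 4, 5, 0, 16]
Visit 15; enqueue 3 → queue [12, 7, 6, 11, 4, 5, 0, 16, 3]
Visit 12 → queue [7, 6, 11, 4, 5, 0, 16, 3]
Visit 7; enqueue 9 → queue [6, 11, 4, 5, 0, 16, 3, 9]
Visit 6 → queue [11, 4, 5, 0, 16, 3, 9]
Visit 11; enqueue 14, 13 → queue [4, 5, 0, 16, 3, 9, 14, 13]
Visit 4 → queue [5, 0, 16, 3, 9, 14, 13]
Visit 5; enqueue 18 → queue [0, 16, 3, 9, 14, 13, 18]
Visit 0 → queue [16, 3, 9, 14, 13, 18]
Visit 16 → queue [3, 9, 14, 13, 18]
Visit 3 → queue [9, 14, 13, 18]
Visit 9 → queue [14, 13, 18]
Visit 14 → queue [13, 18]
Visit 13 → queue [18]
Visit 18 → queue []

Visit order: 2, 19, 10, 8, 1, 17, 15, 12, 7, 6, 11, 4, 5, 0, 16, 3, 9, 14, 13, 18

5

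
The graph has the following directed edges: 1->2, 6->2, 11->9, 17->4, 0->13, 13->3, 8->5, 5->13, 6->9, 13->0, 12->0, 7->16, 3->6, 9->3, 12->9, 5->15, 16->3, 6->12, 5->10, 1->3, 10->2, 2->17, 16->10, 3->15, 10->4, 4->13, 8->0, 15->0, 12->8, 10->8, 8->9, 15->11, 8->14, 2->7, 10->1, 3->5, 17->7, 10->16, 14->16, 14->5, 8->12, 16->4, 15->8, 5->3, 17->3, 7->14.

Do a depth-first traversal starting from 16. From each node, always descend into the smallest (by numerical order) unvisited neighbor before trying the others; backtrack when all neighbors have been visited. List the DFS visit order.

16 3 5 10 1 2 7 14 17 4 13 0 8 9 12 15 11 6

Visit 16
16 → 3
3 → 5
5 → 10
10 → 1
1 → 2
2 → 7
7 → 14
2 → 17
17 → 4
4 → 13
13 → 0
10 → 8
8 → 9
8 → 12
5 → 15
15 → 11
3 → 6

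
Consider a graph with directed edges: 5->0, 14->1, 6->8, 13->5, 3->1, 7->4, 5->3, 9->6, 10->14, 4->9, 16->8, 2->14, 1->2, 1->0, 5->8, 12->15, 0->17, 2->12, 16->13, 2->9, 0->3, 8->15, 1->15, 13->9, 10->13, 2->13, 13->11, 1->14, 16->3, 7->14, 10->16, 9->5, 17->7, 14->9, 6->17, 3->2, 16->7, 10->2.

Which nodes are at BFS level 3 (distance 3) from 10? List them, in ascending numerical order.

Level 0: 10
Level 1: 2, 13, 14, 16
Level 2: 1, 3, 5, 7, 8, 9, 11, 12
Level 3: 0, 4, 6, 15
Level 4: 17

0, 4, 6, 15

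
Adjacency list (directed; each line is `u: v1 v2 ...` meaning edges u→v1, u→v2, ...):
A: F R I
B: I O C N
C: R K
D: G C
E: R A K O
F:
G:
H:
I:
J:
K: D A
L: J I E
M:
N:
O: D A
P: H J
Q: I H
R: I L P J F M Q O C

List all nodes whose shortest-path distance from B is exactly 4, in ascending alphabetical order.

Level 0: B
Level 1: C, I, N, O
Level 2: A, D, K, R
Level 3: F, G, J, L, M, P, Q
Level 4: E, H

E, H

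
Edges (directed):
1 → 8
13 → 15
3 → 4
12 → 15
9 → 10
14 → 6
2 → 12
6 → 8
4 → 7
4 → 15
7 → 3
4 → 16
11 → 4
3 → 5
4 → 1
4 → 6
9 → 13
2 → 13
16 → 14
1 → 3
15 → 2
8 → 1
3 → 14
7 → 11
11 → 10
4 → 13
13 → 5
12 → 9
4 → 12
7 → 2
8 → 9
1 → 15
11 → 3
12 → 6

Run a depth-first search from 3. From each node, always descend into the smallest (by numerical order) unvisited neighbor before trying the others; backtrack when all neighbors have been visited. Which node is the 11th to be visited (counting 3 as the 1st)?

Visit 3
3 → 4
4 → 1
1 → 8
8 → 9
9 → 10
9 → 13
13 → 5
13 → 15
15 → 2
2 → 12
12 → 6
4 → 7
7 → 11
4 → 16
16 → 14

Visit order: 3, 4, 1, 8, 9, 10, 13, 5, 15, 2, 12, 6, 7, 11, 16, 14

12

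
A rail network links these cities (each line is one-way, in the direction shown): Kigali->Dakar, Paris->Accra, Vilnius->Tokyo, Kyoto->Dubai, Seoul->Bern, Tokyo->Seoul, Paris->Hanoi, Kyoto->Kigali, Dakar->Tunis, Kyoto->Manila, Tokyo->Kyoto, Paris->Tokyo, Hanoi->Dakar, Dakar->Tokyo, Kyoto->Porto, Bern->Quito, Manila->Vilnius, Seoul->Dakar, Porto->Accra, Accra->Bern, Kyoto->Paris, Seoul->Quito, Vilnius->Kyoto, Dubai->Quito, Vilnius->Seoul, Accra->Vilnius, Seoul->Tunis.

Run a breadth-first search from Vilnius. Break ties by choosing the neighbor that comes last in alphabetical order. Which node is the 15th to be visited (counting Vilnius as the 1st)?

Hanoi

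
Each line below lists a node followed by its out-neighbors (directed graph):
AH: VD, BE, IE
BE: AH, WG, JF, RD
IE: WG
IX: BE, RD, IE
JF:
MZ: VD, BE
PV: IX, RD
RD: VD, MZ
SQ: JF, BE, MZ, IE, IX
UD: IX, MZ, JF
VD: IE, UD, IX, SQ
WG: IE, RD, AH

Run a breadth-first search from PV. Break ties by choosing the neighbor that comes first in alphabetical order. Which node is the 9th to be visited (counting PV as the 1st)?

Visit PV; enqueue IX, RD → queue [IX, RD]
Visit IX; enqueue BE, IE → queue [RD, BE, IE]
Visit RD; enqueue MZ, VD → queue [BE, IE, MZ, VD]
Visit BE; enqueue AH, JF, WG → queue [IE, MZ, VD, AH, JF, WG]
Visit IE → queue [MZ, VD, AH, JF, WG]
Visit MZ → queue [VD, AH, JF, WG]
Visit VD; enqueue SQ, UD → queue [AH, JF, WG, SQ, UD]
Visit AH → queue [JF, WG, SQ, UD]
Visit JF → queue [WG, SQ, UD]
Visit WG → queue [SQ, UD]
Visit SQ → queue [UD]
Visit UD → queue []

Visit order: PV, IX, RD, BE, IE, MZ, VD, AH, JF, WG, SQ, UD

JF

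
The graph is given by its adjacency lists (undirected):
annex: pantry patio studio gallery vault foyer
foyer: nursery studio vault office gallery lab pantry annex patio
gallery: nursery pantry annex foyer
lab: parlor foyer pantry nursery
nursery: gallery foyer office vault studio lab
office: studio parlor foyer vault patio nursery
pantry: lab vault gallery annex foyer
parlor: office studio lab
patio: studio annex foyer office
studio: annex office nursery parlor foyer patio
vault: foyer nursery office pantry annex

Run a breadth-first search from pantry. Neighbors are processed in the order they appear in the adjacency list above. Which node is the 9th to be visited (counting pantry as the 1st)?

office

Visit pantry; enqueue lab, vault, gallery, annex, foyer → queue [lab, vault, gallery, annex, foyer]
Visit lab; enqueue parlor, nursery → queue [vault, gallery, annex, foyer, parlor, nursery]
Visit vault; enqueue office → queue [gallery, annex, foyer, parlor, nursery, office]
Visit gallery → queue [annex, foyer, parlor, nursery, office]
Visit annex; enqueue patio, studio → queue [foyer, parlor, nursery, office, patio, studio]
Visit foyer → queue [parlor, nursery, office, patio, studio]
Visit parlor → queue [nursery, office, patio, studio]
Visit nursery → queue [office, patio, studio]
Visit office → queue [patio, studio]
Visit patio → queue [studio]
Visit studio → queue []

Visit order: pantry, lab, vault, gallery, annex, foyer, parlor, nursery, office, patio, studio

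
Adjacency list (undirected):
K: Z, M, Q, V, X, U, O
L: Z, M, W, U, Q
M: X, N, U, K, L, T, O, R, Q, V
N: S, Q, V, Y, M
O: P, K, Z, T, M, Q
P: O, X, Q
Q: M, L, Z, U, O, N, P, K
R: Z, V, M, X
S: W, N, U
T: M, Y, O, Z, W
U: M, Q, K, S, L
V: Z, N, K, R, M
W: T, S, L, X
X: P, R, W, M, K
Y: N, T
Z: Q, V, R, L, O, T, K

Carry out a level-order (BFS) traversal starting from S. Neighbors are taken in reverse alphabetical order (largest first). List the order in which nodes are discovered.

S, W, U, N, X, T, L, Q, M, K, Y, V, R, P, Z, O

Visit S; enqueue W, U, N → queue [W, U, N]
Visit W; enqueue X, T, L → queue [U, N, X, T, L]
Visit U; enqueue Q, M, K → queue [N, X, T, L, Q, M, K]
Visit N; enqueue Y, V → queue [X, T, L, Q, M, K, Y, V]
Visit X; enqueue R, P → queue [T, L, Q, M, K, Y, V, R, P]
Visit T; enqueue Z, O → queue [L, Q, M, K, Y, V, R, P, Z, O]
Visit L → queue [Q, M, K, Y, V, R, P, Z, O]
Visit Q → queue [M, K, Y, V, R, P, Z, O]
Visit M → queue [K, Y, V, R, P, Z, O]
Visit K → queue [Y, V, R, P, Z, O]
Visit Y → queue [V, R, P, Z, O]
Visit V → queue [R, P, Z, O]
Visit R → queue [P, Z, O]
Visit P → queue [Z, O]
Visit Z → queue [O]
Visit O → queue []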